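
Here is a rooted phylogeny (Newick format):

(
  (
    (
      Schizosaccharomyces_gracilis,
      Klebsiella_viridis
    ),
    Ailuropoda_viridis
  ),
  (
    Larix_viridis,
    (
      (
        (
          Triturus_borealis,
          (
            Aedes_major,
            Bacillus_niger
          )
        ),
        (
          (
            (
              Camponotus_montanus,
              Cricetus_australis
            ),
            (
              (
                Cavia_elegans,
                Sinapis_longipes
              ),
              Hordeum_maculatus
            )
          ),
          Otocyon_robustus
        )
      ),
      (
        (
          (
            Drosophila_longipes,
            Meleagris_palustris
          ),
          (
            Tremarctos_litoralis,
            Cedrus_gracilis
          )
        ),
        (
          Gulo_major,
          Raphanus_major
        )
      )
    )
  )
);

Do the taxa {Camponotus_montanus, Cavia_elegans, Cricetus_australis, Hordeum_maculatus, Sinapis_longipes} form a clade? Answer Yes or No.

The most recent common ancestor of these taxa subtends ((Camponotus_montanus,Cricetus_australis),((Cavia_elegans,Sinapis_longipes),Hordeum_maculatus)).
That clade has exactly 5 tips — every listed taxon and nothing else — so the group is monophyletic.

Yes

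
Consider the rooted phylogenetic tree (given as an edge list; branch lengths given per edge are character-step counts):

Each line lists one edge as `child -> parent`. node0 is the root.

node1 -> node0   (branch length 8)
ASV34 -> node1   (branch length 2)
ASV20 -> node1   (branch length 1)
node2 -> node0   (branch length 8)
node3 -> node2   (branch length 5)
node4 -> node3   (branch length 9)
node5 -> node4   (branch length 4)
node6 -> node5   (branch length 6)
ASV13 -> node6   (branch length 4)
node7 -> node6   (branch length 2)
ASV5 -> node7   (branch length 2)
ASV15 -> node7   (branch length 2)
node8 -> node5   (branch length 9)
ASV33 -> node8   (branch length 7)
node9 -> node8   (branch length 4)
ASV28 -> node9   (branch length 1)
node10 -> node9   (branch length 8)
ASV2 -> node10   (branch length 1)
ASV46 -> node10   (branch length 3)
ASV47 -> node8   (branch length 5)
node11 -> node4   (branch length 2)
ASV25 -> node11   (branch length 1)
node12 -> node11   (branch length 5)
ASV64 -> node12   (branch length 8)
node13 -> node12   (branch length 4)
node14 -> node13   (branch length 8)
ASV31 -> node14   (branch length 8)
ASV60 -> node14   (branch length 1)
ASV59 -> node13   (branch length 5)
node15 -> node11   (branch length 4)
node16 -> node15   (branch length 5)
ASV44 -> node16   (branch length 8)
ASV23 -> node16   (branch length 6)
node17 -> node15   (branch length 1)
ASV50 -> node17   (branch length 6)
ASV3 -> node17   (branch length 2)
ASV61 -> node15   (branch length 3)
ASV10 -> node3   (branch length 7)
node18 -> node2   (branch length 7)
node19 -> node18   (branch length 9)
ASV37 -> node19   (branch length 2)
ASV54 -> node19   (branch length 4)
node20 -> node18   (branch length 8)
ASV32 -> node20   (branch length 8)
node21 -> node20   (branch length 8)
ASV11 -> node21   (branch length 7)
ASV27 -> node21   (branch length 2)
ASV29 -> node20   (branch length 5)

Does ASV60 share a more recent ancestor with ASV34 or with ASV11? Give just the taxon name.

ASV11

The MRCA of ASV60 and ASV11 subtends (((((ASV13,(ASV5,ASV15)),(ASV33,(ASV28,(ASV2,ASV46)),ASV47)),(ASV25,(ASV64,((ASV31,ASV60),ASV59)),((ASV44,ASV23),(ASV50,ASV3),ASV61))),ASV10),((ASV37,ASV54),(ASV32,(ASV11,ASV27),ASV29))) (25 taxa).
The MRCA of ASV60 and ASV34 is the root, subtending the entire tree (27 taxa).
The first is nested inside the second, so ASV60 shares a more recent common ancestor with ASV11.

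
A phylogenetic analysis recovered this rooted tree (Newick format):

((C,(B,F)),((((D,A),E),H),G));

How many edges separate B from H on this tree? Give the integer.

6

The MRCA of B and H is the root of the tree.
From B up to that node: 3 branches. From H up to the same node: 3 branches. Total: 3 + 3 = 6.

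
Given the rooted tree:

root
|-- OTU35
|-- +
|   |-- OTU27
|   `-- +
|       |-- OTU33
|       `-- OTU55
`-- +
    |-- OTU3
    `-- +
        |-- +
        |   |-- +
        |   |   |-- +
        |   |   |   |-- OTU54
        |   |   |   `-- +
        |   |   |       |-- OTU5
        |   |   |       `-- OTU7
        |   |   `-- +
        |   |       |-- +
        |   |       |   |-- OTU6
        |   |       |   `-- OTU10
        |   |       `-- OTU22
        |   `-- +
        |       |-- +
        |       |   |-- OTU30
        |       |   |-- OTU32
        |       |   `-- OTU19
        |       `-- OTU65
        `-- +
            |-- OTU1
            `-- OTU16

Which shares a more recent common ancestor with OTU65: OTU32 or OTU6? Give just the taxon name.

OTU32

The MRCA of OTU65 and OTU32 subtends ((OTU30,OTU32,OTU19),OTU65) (4 taxa).
The MRCA of OTU65 and OTU6 subtends (((OTU54,(OTU5,OTU7)),((OTU6,OTU10),OTU22)),((OTU30,OTU32,OTU19),OTU65)) (10 taxa).
The first is nested inside the second, so OTU65 shares a more recent common ancestor with OTU32.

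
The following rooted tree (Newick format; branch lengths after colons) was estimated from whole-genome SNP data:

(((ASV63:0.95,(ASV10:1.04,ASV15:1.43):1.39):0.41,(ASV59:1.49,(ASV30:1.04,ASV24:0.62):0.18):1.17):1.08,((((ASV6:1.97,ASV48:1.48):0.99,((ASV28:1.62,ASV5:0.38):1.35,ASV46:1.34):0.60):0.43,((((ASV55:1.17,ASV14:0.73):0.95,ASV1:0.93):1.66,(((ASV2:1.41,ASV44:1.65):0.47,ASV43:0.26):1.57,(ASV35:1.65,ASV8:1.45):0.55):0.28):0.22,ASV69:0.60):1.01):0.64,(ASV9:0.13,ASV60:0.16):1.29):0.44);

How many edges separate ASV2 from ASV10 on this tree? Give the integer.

The MRCA of ASV2 and ASV10 is the root of the tree.
From ASV2 up to that node: 8 branches. From ASV10 up to the same node: 4 branches. Total: 8 + 4 = 12.

12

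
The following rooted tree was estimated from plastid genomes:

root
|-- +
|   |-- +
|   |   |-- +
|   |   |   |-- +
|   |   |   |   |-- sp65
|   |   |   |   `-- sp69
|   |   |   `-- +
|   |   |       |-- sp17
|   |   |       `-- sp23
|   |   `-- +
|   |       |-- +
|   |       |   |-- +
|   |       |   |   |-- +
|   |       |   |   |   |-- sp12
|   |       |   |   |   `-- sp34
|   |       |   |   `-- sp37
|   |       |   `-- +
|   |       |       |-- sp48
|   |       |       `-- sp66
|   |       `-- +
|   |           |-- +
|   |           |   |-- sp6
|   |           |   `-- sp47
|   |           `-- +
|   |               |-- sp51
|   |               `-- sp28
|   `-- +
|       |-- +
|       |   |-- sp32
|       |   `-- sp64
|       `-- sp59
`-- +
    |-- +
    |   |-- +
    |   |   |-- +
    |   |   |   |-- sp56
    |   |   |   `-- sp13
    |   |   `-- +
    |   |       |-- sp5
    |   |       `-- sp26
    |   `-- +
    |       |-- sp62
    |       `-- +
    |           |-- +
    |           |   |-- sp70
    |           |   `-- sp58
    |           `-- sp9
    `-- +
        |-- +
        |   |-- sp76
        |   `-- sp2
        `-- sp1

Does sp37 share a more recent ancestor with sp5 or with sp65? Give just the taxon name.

sp65

The MRCA of sp37 and sp65 subtends (((sp65,sp69),(sp17,sp23)),((((sp12,sp34),sp37),(sp48,sp66)),((sp6,sp47),(sp51,sp28)))) (13 taxa).
The MRCA of sp37 and sp5 is the root, subtending the entire tree (27 taxa).
The first is nested inside the second, so sp37 shares a more recent common ancestor with sp65.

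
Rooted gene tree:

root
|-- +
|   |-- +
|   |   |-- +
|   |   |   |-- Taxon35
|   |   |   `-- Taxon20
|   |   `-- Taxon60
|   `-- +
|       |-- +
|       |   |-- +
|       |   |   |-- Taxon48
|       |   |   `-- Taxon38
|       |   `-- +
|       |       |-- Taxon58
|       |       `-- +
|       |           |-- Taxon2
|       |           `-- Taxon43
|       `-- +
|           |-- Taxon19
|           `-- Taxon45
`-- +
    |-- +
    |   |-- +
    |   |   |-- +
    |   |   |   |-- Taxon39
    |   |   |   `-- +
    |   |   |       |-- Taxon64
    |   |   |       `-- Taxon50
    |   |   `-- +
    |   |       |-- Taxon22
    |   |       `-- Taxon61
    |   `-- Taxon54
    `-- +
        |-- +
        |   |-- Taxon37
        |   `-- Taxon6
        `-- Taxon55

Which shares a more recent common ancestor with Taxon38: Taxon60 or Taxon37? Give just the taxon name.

Taxon60

The MRCA of Taxon38 and Taxon60 subtends (((Taxon35,Taxon20),Taxon60),(((Taxon48,Taxon38),(Taxon58,(Taxon2,Taxon43))),(Taxon19,Taxon45))) (10 taxa).
The MRCA of Taxon38 and Taxon37 is the root, subtending the entire tree (19 taxa).
The first is nested inside the second, so Taxon38 shares a more recent common ancestor with Taxon60.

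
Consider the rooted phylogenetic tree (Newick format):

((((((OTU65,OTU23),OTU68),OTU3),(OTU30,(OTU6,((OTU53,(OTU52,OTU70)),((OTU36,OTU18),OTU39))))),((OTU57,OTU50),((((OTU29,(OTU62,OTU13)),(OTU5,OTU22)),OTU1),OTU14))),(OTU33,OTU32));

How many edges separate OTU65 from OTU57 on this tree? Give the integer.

8

The MRCA of OTU65 and OTU57 is the node subtending (((((OTU65,OTU23),OTU68),OTU3),(OTU30,(OTU6,((OTU53,(OTU52,OTU70)),((OTU36,OTU18),OTU39))))),((OTU57,OTU50),((((OTU29,(OTU62,OTU13)),(OTU5,OTU22)),OTU1),OTU14))).
From OTU65 up to that node: 5 branches. From OTU57 up to the same node: 3 branches. Total: 5 + 3 = 8.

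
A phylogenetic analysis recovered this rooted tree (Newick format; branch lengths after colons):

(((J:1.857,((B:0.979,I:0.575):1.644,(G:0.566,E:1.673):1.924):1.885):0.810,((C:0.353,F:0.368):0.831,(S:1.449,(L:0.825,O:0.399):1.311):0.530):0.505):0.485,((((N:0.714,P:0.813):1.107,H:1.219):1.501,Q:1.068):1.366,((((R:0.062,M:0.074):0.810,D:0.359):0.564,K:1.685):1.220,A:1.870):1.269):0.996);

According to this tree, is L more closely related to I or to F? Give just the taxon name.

The MRCA of L and F subtends ((C,F),(S,(L,O))) (5 taxa).
The MRCA of L and I subtends ((J,((B,I),(G,E))),((C,F),(S,(L,O)))) (10 taxa).
The first is nested inside the second, so L shares a more recent common ancestor with F.

F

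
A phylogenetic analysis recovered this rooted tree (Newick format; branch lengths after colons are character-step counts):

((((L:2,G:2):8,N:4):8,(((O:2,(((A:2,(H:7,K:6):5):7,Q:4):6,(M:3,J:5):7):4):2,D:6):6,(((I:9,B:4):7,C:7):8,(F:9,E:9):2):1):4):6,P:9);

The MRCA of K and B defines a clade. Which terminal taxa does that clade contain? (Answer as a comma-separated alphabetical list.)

Tracing K: it sits inside (H,K).
Tracing B: it sits inside (I,B).
The smallest clade enclosing both is (((O,(((A,(H,K)),Q),(M,J))),D),(((I,B),C),(F,E))); the answer is its 13 terminal taxa in alphabetical order.

A, B, C, D, E, F, H, I, J, K, M, O, Q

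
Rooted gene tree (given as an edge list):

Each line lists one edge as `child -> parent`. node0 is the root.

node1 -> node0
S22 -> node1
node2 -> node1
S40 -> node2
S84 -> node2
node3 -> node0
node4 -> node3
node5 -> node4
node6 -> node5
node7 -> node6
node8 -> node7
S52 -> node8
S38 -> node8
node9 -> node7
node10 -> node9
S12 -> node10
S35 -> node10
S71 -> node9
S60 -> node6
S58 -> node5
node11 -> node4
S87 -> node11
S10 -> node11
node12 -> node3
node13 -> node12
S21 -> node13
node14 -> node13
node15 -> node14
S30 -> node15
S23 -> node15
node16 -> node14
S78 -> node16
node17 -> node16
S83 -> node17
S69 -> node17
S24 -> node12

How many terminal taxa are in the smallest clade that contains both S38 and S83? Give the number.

16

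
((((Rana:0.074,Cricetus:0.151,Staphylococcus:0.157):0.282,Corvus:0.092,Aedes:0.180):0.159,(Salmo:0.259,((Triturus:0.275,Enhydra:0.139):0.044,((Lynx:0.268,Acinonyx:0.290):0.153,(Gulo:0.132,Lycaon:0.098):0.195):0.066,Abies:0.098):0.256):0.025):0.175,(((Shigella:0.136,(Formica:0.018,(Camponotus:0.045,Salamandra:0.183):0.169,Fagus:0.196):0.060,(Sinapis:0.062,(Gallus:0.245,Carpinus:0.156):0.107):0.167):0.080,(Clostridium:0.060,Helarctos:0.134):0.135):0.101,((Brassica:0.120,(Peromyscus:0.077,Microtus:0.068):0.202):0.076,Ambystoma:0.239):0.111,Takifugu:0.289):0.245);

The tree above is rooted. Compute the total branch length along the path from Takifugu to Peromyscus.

The path runs Takifugu → … → MRCA → … → Peromyscus; the MRCA is the node subtending (((Shigella,(Formica,(Camponotus,Salamandra),Fagus),(Sinapis,(Gallus,Carpinus))),(Clostridium,Helarctos)),((Brassica,(Peromyscus,Microtus)),Ambystoma),Takifugu).
Branch lengths along that path: 0.289 + 0.111 + 0.076 + 0.202 + 0.077 = 0.755.

0.755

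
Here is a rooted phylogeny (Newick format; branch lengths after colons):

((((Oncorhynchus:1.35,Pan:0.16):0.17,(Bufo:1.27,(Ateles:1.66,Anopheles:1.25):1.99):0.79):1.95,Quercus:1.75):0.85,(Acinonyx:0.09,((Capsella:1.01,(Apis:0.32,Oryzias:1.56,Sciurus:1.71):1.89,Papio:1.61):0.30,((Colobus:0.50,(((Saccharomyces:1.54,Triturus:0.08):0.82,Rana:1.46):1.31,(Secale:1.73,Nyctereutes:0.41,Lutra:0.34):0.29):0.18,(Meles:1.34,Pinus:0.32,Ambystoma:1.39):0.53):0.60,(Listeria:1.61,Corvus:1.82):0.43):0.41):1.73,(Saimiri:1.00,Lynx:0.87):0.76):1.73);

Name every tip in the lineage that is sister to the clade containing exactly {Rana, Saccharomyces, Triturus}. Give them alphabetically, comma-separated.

Lutra, Nyctereutes, Secale

The clade containing exactly {Rana, Saccharomyces, Triturus} attaches to the tree at the node subtending (((Saccharomyces,Triturus),Rana),(Secale,Nyctereutes,Lutra)).
The other lineage descending from that same node — the sister group — is (Secale,Nyctereutes,Lutra); its 3 tips in alphabetical order are the answer.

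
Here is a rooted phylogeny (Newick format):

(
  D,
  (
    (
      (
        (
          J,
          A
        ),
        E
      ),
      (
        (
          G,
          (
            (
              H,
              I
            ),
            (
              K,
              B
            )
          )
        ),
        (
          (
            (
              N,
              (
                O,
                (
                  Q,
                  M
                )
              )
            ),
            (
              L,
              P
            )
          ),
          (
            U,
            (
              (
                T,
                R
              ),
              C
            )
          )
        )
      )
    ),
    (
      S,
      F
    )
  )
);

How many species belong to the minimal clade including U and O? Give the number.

The MRCA of U and O is the node subtending (((N,(O,(Q,M))),(L,P)),(U,((T,R),C))).
That clade contains 10 terminal taxa: C, L, M, N, O, P, Q, R, T, U.

10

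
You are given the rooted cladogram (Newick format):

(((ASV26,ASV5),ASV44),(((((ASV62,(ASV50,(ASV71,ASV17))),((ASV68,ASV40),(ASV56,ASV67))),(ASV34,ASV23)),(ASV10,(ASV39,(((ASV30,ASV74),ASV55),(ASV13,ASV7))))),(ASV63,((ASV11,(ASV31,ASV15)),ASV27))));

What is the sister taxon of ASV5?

ASV5 attaches to the tree at the node subtending (ASV26,ASV5).
The other lineage descending from that same node — the sister group — is the single tip ASV26.

ASV26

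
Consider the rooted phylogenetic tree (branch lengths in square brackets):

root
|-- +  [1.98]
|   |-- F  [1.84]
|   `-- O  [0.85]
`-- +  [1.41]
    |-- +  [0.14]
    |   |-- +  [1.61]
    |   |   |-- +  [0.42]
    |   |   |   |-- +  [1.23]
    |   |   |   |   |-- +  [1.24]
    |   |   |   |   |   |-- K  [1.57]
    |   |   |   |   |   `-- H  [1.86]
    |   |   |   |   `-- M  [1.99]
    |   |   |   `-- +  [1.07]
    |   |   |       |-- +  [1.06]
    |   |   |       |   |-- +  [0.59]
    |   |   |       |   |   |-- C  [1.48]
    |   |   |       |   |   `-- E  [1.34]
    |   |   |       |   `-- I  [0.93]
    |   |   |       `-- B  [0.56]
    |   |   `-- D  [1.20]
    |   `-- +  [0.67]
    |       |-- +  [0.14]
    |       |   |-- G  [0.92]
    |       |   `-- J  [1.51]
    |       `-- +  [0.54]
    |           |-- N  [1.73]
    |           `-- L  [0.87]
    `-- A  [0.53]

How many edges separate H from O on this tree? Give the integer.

The MRCA of H and O is the root of the tree.
From H up to that node: 7 branches. From O up to the same node: 2 branches. Total: 7 + 2 = 9.

9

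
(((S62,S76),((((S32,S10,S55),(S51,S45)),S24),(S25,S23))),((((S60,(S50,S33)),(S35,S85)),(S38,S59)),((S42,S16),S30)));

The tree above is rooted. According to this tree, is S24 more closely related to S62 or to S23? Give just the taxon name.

The MRCA of S24 and S23 subtends ((((S32,S10,S55),(S51,S45)),S24),(S25,S23)) (8 taxa).
The MRCA of S24 and S62 subtends ((S62,S76),((((S32,S10,S55),(S51,S45)),S24),(S25,S23))) (10 taxa).
The first is nested inside the second, so S24 shares a more recent common ancestor with S23.

S23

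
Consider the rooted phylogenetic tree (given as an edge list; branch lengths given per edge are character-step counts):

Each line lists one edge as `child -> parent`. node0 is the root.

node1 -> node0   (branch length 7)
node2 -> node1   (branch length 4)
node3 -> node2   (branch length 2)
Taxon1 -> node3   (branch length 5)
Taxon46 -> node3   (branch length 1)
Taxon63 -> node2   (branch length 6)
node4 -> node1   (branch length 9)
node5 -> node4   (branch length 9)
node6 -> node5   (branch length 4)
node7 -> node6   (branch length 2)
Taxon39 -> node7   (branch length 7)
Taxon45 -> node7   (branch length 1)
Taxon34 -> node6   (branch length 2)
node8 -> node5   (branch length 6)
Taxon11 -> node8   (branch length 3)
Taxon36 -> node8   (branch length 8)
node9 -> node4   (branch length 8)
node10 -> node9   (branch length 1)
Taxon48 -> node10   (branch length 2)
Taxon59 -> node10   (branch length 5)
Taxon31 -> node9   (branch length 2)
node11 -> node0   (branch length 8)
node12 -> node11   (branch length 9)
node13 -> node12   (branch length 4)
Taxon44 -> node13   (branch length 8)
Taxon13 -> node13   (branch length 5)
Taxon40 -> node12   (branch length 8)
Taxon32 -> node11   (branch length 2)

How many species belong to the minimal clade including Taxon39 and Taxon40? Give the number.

15

The MRCA of Taxon39 and Taxon40 is the root, so the clade is the entire tree.
That clade contains 15 terminal taxa: Taxon1, Taxon11, Taxon13, Taxon31, Taxon32, Taxon34, Taxon36, Taxon39, Taxon40, Taxon44, Taxon45, Taxon46, Taxon48, Taxon59, Taxon63.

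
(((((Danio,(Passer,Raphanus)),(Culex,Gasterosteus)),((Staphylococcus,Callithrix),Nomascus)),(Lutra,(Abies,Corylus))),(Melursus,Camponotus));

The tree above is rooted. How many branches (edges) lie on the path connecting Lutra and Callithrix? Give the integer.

6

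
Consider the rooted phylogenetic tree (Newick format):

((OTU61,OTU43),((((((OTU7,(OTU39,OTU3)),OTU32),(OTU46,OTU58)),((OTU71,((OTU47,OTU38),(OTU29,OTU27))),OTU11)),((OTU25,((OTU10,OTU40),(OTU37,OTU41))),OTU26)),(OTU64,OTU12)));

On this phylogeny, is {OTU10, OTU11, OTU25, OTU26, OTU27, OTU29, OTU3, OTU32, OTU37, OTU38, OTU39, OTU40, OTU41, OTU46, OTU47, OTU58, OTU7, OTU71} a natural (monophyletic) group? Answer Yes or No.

Yes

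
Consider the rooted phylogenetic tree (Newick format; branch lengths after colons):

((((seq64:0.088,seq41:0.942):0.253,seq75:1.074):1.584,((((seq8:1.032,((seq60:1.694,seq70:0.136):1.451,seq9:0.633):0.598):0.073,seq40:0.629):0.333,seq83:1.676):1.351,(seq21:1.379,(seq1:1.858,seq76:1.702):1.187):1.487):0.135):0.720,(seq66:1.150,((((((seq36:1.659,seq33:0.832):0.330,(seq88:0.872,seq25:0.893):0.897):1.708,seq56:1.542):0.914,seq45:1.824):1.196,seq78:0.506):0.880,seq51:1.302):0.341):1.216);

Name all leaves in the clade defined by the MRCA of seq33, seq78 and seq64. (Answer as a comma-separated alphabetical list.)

seq1, seq21, seq25, seq33, seq36, seq40, seq41, seq45, seq51, seq56, seq60, seq64, seq66, seq70, seq75, seq76, seq78, seq8, seq83, seq88, seq9

Tracing seq33: it sits inside (seq36,seq33).
Tracing seq78: it sits inside (((((seq36,seq33),(seq88,seq25)),seq56),seq45),seq78).
Tracing seq64: it sits inside (seq64,seq41).
The smallest clade enclosing all 3 is the whole tree (their MRCA is the root), so the answer is all 21 tips in alphabetical order.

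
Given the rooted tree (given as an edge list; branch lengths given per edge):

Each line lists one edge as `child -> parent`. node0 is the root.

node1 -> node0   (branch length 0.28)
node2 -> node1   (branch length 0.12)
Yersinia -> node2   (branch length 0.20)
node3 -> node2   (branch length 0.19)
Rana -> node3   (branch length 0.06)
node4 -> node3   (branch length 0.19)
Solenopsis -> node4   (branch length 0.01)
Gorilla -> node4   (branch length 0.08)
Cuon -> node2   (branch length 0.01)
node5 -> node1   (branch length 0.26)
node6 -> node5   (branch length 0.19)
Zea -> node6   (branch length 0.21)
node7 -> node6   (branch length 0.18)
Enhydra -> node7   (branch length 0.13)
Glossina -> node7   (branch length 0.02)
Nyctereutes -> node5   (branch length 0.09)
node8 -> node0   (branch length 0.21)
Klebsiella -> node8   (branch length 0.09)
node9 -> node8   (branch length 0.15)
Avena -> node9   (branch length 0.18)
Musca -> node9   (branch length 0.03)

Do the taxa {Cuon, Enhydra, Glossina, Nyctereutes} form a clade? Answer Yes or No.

No

The MRCA of the listed taxa subtends ((Yersinia,(Rana,(Solenopsis,Gorilla)),Cuon),((Zea,(Enhydra,Glossina)),Nyctereutes)).
That clade also contains Gorilla, Rana, Solenopsis, Yersinia, Zea, which are not in the proposed group, so the group is not monophyletic.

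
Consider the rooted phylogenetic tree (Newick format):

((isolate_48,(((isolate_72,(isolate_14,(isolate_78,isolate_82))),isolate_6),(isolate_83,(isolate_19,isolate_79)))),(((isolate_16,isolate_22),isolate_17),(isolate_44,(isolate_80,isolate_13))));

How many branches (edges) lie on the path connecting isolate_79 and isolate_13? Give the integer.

9

The MRCA of isolate_79 and isolate_13 is the root of the tree.
From isolate_79 up to that node: 5 branches. From isolate_13 up to the same node: 4 branches. Total: 5 + 4 = 9.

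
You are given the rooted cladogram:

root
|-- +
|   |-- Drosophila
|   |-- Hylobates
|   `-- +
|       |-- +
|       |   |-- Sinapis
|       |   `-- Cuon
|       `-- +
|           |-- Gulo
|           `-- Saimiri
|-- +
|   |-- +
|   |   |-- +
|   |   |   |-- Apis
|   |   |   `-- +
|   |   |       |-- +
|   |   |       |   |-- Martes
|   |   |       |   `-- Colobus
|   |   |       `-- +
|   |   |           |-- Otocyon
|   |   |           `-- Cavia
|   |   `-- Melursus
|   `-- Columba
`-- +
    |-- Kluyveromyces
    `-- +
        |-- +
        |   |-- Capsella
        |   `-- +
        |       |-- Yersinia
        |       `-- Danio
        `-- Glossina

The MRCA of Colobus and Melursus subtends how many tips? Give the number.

6

The MRCA of Colobus and Melursus is the node subtending ((Apis,((Martes,Colobus),(Otocyon,Cavia))),Melursus).
That clade contains 6 terminal taxa: Apis, Cavia, Colobus, Martes, Melursus, Otocyon.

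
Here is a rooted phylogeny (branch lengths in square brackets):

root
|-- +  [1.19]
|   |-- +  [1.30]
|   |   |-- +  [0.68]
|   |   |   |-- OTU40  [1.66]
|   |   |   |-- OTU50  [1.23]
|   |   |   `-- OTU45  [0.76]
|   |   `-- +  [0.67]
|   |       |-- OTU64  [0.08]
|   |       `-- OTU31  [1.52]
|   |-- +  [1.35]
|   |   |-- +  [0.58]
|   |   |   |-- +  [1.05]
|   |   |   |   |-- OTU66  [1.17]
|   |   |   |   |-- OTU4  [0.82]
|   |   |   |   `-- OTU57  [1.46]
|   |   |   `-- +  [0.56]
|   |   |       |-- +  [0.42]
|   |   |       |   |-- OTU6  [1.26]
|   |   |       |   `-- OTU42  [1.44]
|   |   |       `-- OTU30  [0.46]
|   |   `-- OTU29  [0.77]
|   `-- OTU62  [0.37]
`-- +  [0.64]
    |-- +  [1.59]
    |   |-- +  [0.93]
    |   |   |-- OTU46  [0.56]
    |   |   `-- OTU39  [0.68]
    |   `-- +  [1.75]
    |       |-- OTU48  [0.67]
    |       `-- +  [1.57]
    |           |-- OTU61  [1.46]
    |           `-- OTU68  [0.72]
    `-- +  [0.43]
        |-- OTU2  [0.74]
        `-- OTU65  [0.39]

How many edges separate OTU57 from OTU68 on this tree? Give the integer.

The MRCA of OTU57 and OTU68 is the root of the tree.
From OTU57 up to that node: 5 branches. From OTU68 up to the same node: 5 branches. Total: 5 + 5 = 10.

10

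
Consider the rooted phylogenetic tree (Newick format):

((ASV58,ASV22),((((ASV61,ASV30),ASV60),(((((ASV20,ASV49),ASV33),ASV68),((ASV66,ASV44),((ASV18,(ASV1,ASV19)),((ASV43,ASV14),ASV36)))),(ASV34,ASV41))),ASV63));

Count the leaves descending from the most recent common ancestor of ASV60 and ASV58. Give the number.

20

The MRCA of ASV60 and ASV58 is the root, so the clade is the entire tree.
That clade contains 20 terminal taxa: ASV1, ASV14, ASV18, ASV19, ASV20, ASV22, ASV30, ASV33, ASV34, ASV36, ASV41, ASV43, ASV44, ASV49, ASV58, ASV60, ASV61, ASV63, ASV66, ASV68.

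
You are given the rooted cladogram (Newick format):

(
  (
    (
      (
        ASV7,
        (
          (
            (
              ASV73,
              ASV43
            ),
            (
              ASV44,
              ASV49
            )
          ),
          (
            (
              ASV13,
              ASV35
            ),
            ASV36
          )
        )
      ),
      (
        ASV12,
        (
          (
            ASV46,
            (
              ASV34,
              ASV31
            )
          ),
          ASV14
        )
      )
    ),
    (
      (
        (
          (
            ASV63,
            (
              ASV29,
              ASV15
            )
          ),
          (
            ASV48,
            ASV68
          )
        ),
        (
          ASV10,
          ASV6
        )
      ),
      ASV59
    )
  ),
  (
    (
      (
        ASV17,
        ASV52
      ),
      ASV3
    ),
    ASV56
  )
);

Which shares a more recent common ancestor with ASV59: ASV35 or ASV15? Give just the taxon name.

The MRCA of ASV59 and ASV15 subtends ((((ASV63,(ASV29,ASV15)),(ASV48,ASV68)),(ASV10,ASV6)),ASV59) (8 taxa).
The MRCA of ASV59 and ASV35 subtends (((ASV7,(((ASV73,ASV43),(ASV44,ASV49)),((ASV13,ASV35),ASV36))),(ASV12,((ASV46,(ASV34,ASV31)),ASV14))),((((ASV63,(ASV29,ASV15)),(ASV48,ASV68)),(ASV10,ASV6)),ASV59)) (21 taxa).
The first is nested inside the second, so ASV59 shares a more recent common ancestor with ASV15.

ASV15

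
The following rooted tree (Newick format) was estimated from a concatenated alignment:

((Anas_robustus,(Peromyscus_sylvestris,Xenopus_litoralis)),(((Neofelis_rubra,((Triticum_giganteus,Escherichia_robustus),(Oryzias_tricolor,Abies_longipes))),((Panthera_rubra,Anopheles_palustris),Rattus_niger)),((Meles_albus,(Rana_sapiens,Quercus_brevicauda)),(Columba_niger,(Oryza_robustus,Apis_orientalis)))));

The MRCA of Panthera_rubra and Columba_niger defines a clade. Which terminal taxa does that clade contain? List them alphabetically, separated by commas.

Tracing Panthera_rubra: it sits inside (Panthera_rubra,Anopheles_palustris).
Tracing Columba_niger: it sits inside (Columba_niger,(Oryza_robustus,Apis_orientalis)).
The smallest clade enclosing both is (((Neofelis_rubra,((Triticum_giganteus,Escherichia_robustus),(Oryzias_tricolor,Abies_longipes))),((Panthera_rubra,Anopheles_palustris),Rattus_niger)),((Meles_albus,(Rana_sapiens,Quercus_brevicauda)),(Columba_niger,(Oryza_robustus,Apis_orientalis)))); the answer is its 14 terminal taxa in alphabetical order.

Abies_longipes, Anopheles_palustris, Apis_orientalis, Columba_niger, Escherichia_robustus, Meles_albus, Neofelis_rubra, Oryza_robustus, Oryzias_tricolor, Panthera_rubra, Quercus_brevicauda, Rana_sapiens, Rattus_niger, Triticum_giganteus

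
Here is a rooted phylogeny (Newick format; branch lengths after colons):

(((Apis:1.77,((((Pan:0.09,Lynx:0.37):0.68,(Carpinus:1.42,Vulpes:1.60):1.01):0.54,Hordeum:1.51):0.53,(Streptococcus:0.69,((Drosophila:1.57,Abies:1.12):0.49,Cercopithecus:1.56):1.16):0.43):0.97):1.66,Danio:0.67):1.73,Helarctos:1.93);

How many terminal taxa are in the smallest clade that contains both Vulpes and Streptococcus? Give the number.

9

The MRCA of Vulpes and Streptococcus is the node subtending ((((Pan,Lynx),(Carpinus,Vulpes)),Hordeum),(Streptococcus,((Drosophila,Abies),Cercopithecus))).
That clade contains 9 terminal taxa: Abies, Carpinus, Cercopithecus, Drosophila, Hordeum, Lynx, Pan, Streptococcus, Vulpes.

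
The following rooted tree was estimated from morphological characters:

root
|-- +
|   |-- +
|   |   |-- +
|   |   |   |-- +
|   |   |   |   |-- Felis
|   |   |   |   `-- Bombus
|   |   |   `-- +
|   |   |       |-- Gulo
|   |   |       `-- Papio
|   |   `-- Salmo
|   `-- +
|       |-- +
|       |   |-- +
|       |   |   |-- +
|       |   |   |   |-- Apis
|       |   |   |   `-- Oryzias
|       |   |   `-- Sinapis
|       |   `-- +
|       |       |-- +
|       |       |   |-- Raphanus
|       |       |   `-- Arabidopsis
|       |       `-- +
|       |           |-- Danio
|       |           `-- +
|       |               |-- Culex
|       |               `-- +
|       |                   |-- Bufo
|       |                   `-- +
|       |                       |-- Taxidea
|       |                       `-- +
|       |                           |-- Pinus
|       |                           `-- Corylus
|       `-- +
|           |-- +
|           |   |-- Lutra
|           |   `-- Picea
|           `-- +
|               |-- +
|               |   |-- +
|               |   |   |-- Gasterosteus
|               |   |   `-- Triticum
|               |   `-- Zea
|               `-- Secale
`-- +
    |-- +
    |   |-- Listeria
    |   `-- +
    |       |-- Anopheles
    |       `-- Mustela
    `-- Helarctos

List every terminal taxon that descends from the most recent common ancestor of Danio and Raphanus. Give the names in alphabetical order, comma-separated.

Tracing Danio: it sits inside (Danio,(Culex,(Bufo,(Taxidea,(Pinus,Corylus))))).
Tracing Raphanus: it sits inside (Raphanus,Arabidopsis).
The smallest clade enclosing both is ((Raphanus,Arabidopsis),(Danio,(Culex,(Bufo,(Taxidea,(Pinus,Corylus)))))); the answer is its 8 terminal taxa in alphabetical order.

Arabidopsis, Bufo, Corylus, Culex, Danio, Pinus, Raphanus, Taxidea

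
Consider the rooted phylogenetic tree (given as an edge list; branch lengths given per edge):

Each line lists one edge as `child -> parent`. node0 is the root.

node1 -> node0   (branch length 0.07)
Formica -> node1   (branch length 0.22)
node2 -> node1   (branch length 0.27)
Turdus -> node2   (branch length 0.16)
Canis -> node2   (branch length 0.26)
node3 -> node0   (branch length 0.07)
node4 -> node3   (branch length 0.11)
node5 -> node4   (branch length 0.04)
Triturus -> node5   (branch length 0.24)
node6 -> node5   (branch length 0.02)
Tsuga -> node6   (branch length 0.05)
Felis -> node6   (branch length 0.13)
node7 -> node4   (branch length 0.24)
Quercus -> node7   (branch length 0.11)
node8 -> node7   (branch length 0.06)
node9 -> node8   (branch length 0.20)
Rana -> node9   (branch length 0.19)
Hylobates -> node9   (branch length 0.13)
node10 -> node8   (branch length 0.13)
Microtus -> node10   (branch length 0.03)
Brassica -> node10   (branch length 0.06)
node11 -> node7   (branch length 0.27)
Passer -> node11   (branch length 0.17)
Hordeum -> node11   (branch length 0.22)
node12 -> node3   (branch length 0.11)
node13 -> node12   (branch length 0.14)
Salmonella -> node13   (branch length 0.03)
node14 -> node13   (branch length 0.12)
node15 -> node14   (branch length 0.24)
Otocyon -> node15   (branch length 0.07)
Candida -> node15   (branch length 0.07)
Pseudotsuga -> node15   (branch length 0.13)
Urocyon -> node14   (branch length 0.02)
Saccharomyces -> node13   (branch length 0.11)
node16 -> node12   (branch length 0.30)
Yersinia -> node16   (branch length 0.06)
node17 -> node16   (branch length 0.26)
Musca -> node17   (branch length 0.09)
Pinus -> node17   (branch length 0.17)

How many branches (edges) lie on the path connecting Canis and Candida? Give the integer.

The MRCA of Canis and Candida is the root of the tree.
From Canis up to that node: 3 branches. From Candida up to the same node: 6 branches. Total: 3 + 6 = 9.

9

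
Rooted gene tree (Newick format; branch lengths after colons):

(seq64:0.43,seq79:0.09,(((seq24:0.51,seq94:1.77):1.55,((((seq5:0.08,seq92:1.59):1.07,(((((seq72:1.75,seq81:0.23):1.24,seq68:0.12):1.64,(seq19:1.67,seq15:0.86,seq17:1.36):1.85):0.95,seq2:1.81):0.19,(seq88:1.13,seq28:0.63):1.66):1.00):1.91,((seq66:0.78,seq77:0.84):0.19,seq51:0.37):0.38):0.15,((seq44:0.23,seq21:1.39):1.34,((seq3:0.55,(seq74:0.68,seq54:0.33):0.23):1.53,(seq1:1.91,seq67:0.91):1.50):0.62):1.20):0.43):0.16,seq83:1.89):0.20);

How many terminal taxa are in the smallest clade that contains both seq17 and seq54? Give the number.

The MRCA of seq17 and seq54 is the node subtending ((((seq5,seq92),(((((seq72,seq81),seq68),(seq19,seq15,seq17)),seq2),(seq88,seq28))),((seq66,seq77),seq51)),((seq44,seq21),((seq3,(seq74,seq54)),(seq1,seq67)))).
That clade contains 21 terminal taxa: seq1, seq15, seq17, seq19, seq2, seq21, seq28, seq3, seq44, seq5, seq51, seq54, seq66, seq67, seq68, seq72, seq74, seq77, seq81, seq88, seq92.

21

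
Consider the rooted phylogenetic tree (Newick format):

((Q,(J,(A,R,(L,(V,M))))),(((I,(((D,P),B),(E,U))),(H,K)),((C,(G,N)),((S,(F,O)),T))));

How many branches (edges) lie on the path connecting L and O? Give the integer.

The MRCA of L and O is the root of the tree.
From L up to that node: 5 branches. From O up to the same node: 6 branches. Total: 5 + 6 = 11.

11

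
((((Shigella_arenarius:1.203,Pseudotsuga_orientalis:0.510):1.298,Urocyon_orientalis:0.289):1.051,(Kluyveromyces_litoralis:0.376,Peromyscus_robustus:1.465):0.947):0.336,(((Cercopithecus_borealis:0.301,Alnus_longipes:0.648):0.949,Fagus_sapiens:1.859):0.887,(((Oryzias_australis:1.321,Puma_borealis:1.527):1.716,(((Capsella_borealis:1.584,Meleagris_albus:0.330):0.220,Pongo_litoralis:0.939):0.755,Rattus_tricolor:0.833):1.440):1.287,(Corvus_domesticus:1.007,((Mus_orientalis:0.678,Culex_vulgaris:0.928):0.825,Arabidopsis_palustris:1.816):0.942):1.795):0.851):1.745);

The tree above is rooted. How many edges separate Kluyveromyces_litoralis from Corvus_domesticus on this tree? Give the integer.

7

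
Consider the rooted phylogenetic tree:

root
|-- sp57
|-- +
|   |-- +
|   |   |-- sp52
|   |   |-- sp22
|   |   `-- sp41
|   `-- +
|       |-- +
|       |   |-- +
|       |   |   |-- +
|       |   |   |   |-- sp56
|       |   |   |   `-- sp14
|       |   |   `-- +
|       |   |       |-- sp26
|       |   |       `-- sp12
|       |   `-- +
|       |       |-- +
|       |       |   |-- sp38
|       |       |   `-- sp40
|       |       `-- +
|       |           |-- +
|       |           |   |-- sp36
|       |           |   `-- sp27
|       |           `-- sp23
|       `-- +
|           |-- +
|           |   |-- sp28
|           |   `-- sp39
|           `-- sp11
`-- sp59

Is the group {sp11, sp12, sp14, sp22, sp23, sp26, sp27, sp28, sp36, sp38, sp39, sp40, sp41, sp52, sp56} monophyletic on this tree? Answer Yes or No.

The most recent common ancestor of these taxa subtends ((sp52,sp22,sp41),((((sp56,sp14),(sp26,sp12)),((sp38,sp40),((sp36,sp27),sp23))),((sp28,sp39),sp11))).
That clade has exactly 15 tips — every listed taxon and nothing else — so the group is monophyletic.

Yes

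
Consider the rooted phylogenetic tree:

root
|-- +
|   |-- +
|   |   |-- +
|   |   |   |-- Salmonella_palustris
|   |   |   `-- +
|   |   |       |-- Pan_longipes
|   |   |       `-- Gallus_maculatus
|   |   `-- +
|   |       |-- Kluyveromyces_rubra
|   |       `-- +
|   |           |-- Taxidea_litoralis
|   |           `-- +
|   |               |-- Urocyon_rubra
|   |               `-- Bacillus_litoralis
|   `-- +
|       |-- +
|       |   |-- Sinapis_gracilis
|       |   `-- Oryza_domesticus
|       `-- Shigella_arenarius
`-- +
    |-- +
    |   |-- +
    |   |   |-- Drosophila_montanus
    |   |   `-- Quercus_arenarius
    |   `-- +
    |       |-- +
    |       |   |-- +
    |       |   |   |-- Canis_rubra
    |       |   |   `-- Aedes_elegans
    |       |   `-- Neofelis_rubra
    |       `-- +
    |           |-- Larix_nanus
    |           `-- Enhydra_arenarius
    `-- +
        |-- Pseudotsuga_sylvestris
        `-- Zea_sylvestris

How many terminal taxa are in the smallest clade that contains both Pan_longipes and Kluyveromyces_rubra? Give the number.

7

The MRCA of Pan_longipes and Kluyveromyces_rubra is the node subtending ((Salmonella_palustris,(Pan_longipes,Gallus_maculatus)),(Kluyveromyces_rubra,(Taxidea_litoralis,(Urocyon_rubra,Bacillus_litoralis)))).
That clade contains 7 terminal taxa: Bacillus_litoralis, Gallus_maculatus, Kluyveromyces_rubra, Pan_longipes, Salmonella_palustris, Taxidea_litoralis, Urocyon_rubra.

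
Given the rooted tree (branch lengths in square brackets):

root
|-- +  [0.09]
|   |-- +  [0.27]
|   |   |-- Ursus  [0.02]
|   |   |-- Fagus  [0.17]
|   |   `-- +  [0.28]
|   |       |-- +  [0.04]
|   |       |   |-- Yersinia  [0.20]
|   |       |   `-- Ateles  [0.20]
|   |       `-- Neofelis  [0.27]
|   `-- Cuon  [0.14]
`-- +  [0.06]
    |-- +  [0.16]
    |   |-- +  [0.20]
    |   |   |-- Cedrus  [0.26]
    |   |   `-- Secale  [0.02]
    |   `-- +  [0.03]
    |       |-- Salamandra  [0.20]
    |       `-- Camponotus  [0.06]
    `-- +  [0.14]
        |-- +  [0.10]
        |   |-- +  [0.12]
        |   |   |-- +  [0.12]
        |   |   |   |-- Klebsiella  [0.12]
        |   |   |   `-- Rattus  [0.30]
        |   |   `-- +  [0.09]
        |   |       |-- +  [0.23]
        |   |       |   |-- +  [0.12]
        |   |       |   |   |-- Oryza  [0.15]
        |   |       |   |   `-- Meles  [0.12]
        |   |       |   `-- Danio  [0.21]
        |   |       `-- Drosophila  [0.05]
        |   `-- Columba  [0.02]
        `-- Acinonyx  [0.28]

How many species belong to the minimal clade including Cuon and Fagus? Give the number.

6

The MRCA of Cuon and Fagus is the node subtending ((Ursus,Fagus,((Yersinia,Ateles),Neofelis)),Cuon).
That clade contains 6 terminal taxa: Ateles, Cuon, Fagus, Neofelis, Ursus, Yersinia.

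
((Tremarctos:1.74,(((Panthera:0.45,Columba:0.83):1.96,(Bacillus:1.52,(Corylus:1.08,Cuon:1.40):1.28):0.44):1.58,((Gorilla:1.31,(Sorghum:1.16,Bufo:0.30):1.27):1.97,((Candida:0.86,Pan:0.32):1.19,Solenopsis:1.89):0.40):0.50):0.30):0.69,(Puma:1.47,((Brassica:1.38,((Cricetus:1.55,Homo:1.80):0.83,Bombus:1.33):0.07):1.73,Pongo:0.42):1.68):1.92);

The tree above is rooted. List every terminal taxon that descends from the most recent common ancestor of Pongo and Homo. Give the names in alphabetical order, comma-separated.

Tracing Pongo: it sits inside ((Brassica,((Cricetus,Homo),Bombus)),Pongo).
Tracing Homo: it sits inside (Cricetus,Homo).
The smallest clade enclosing both is ((Brassica,((Cricetus,Homo),Bombus)),Pongo); the answer is its 5 terminal taxa in alphabetical order.

Bombus, Brassica, Cricetus, Homo, Pongo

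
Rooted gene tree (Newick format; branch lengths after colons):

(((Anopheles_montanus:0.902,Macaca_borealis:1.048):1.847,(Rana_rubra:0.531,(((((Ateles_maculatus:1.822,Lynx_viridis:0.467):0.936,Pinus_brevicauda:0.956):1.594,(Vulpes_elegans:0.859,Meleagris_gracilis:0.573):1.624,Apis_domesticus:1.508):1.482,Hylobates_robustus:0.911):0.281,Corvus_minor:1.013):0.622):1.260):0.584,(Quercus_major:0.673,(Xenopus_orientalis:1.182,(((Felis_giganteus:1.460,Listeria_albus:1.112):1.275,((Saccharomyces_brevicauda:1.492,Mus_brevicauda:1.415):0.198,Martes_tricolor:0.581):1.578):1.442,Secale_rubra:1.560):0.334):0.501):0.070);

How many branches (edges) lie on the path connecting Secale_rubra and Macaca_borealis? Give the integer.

The MRCA of Secale_rubra and Macaca_borealis is the root of the tree.
From Secale_rubra up to that node: 4 branches. From Macaca_borealis up to the same node: 3 branches. Total: 4 + 3 = 7.

7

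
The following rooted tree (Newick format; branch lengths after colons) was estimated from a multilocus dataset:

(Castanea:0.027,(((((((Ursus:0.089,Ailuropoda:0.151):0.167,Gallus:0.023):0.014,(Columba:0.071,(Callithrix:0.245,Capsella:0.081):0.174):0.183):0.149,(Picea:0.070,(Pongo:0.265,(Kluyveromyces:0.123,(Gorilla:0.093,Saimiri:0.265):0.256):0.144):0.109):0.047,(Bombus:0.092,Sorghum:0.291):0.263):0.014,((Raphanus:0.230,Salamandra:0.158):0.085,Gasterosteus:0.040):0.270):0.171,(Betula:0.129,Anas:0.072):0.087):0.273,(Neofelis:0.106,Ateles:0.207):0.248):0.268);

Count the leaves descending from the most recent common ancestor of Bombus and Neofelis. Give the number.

The MRCA of Bombus and Neofelis is the node subtending (((((((Ursus,Ailuropoda),Gallus),(Columba,(Callithrix,Capsella))),(Picea,(Pongo,(Kluyveromyces,(Gorilla,Saimiri)))),(Bombus,Sorghum)),((Raphanus,Salamandra),Gasterosteus)),(Betula,Anas)),(Neofelis,Ateles)).
That clade contains 20 terminal taxa: Ailuropoda, Anas, Ateles, Betula, Bombus, Callithrix, Capsella, Columba, Gallus, Gasterosteus, Gorilla, Kluyveromyces, Neofelis, Picea, Pongo, Raphanus, Saimiri, Salamandra, Sorghum, Ursus.

20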